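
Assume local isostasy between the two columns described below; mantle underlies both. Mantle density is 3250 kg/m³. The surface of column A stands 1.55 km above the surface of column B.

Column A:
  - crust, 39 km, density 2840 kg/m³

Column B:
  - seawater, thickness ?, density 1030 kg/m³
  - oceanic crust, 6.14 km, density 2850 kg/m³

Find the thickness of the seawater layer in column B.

3.83 km

Take the compensation level at the base of the deeper column (depth z_c below the surface of column A) and equate Σ ρ_i t_i down to z_c; mantle fills any gap and the z_c terms cancel.
Column A: 39×2840 + (z_c − 39)×3250
Column B: 1.55×0 + x×1030 + 6.14×2850 + (z_c − 1.55 − 6.14 − x)×3250
The z_c×3250 term appears on both sides and cancels. Collect the known terms of each column as K = Σ(ρt)_known − 3250 × (depth of known layers): K_A = 110760 − 3250×39 = −15990; K_B = 17499 − 3250×(1.55 + 6.14) = −7493.5.
Balance: K_A = K_B − x×(3250 − 1030), so x = (K_B − K_A)/(3250 − 1030) = 8496.5/2220 = 3.83 km.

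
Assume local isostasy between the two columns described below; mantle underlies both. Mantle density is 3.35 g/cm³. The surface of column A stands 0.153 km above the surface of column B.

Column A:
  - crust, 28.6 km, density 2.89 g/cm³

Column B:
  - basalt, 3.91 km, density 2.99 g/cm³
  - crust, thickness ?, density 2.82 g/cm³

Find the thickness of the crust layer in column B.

21.2 km

Take the compensation level at the base of the deeper column (depth z_c below the surface of column A) and equate Σ ρ_i t_i down to z_c; mantle fills any gap and the z_c terms cancel.
Column A: 28.6×2.89 + (z_c − 28.6)×3.35
Column B: 0.153×0 + 3.91×2.99 + x×2.82 + (z_c − 0.153 − 3.91 − x)×3.35
The z_c×3.35 term appears on both sides and cancels. Collect the known terms of each column as K = Σ(ρt)_known − 3.35 × (depth of known layers): K_A = 82.654 − 3.35×28.6 = −13.156; K_B = 11.6909 − 3.35×(0.153 + 3.91) = −1.92015.
Balance: K_A = K_B − x×(3.35 − 2.82), so x = (K_B − K_A)/(3.35 − 2.82) = 11.2358/0.53 = 21.2 km.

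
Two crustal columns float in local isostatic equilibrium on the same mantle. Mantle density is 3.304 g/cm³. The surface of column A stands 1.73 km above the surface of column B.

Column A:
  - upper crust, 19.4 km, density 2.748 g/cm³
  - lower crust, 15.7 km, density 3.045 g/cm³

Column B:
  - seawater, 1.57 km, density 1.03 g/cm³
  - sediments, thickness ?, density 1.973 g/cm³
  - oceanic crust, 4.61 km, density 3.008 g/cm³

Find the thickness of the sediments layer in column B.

Take the compensation level at the base of the deeper column (depth z_c below the surface of column A) and equate Σ ρ_i t_i down to z_c; mantle fills any gap and the z_c terms cancel.
Column A: 19.4×2.748 + 15.7×3.045 + (z_c − 35.1)×3.304
Column B: 1.73×0 + 1.57×1.03 + x×1.973 + 4.61×3.008 + (z_c − 1.73 − 6.18 − x)×3.304
The z_c×3.304 term appears on both sides and cancels. Collect the known terms of each column as K = Σ(ρt)_known − 3.304 × (depth of known layers): K_A = 101.1177 − 3.304×35.1 = −14.8527; K_B = 15.48398 − 3.304×(1.73 + 6.18) = −10.65066.
Balance: K_A = K_B − x×(3.304 − 1.973), so x = (K_B − K_A)/(3.304 − 1.973) = 4.20204/1.331 = 3.16 km.

3.16 km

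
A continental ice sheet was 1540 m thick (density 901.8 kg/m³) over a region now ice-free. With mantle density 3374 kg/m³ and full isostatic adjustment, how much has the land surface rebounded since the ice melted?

412 m

Removing the load lets mantle flow back in; uplift u satisfies ρ_ice t = ρ_m u.
u = t ρ_ice/ρ_m = 1540 m × 901.8/3374 = 412 m.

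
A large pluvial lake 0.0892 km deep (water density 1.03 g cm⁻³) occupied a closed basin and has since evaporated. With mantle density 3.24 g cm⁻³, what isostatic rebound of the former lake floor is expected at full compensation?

0.0284 km

u = d ρ_w/ρ_m = 0.0892 km × 1.03/3.24 = 0.0284 km.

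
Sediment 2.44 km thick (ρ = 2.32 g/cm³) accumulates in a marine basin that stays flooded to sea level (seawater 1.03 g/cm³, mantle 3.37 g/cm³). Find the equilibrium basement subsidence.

1.35 km

Submarine loading: the sediment displaces seawater, and the subsidence is in turn flooded, so s (ρ_m − ρ_w) = t (ρ_sed − ρ_w).
s = 2.44 km × (2.32 − 1.03) / (3.37 − 1.03) = 1.35 km.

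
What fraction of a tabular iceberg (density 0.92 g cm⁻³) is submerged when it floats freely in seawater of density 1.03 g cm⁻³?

Submerged fraction = ρ_obj/ρ_fluid = 0.92/1.03 = 89.3%.

89.3%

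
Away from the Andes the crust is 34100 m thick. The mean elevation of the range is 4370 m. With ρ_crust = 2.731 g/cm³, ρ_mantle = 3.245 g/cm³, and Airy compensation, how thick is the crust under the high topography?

61700 m

Root depth r = h ρ_c / (ρ_m − ρ_c) = 4370 m × 2.731 / 0.514 = 23220 m.
Total thickness = T + h + r = 34100 m + 4370 m + 23220 m = 61700 m.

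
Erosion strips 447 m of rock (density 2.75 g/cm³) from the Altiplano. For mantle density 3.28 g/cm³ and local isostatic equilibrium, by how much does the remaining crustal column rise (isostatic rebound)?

Unloading: uplift u = e ρ_c/ρ_m = 447 m × 2.75/3.28 = 375 m.

375 m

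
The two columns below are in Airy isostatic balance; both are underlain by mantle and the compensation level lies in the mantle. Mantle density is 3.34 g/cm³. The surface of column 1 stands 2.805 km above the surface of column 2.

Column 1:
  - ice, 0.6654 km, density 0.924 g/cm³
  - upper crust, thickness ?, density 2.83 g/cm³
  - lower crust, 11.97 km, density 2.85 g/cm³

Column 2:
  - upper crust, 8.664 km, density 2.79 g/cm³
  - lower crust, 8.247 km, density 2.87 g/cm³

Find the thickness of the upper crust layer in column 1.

20.7 km

Take the compensation level at the base of the deeper column (depth z_c below the surface of column 1) and equate Σ ρ_i t_i down to z_c; mantle fills any gap and the z_c terms cancel.
Column 1: 0.6654×0.924 + x×2.83 + 11.97×2.85 + (z_c − 12.6354 − x)×3.34
Column 2: 2.805×0 + 8.664×2.79 + 8.247×2.87 + (z_c − 2.805 − 16.911)×3.34
The z_c×3.34 term appears on both sides and cancels. Collect the known terms of each column as K = Σ(ρt)_known − 3.34 × (depth of known layers): K_1 = 34.7293296 − 3.34×12.6354 = −7.4729064; K_2 = 47.84145 − 3.34×(2.805 + 16.911) = −18.00999.
Balance: K_1 − x×(3.34 − 2.83) = K_2, so x = (K_1 − K_2)/(3.34 − 2.83) = 10.5371/0.51 = 20.7 km.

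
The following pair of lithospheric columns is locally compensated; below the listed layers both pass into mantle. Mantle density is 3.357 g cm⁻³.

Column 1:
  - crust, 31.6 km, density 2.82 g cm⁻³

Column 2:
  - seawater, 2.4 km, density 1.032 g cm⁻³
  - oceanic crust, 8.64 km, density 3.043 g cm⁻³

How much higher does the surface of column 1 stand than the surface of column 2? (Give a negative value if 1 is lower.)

2.58 km

For any compensation level in the mantle, the mantle terms cancel and isostasy reduces to e = (Σt_1 − Σt_2) − (Σ(ρt)_1 − Σ(ρt)_2) / ρ_m.
Σt_1 = 31.6 km; Σt_2 = 11.04 km; Σ(ρt)_1 = 89.112; Σ(ρt)_2 = 28.76832 (in km·g cm⁻³).
e = (31.6 − 11.04) − (89.112 − 28.76832) / 3.357 = 2.58 km.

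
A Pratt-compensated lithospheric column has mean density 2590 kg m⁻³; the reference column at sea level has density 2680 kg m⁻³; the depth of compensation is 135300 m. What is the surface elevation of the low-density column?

4700 m

ρ_ref D = ρ (D + h) → h = D (ρ_ref − ρ)/ρ.
h = 135300 m × (2680 − 2590)/2590 = 4700 m.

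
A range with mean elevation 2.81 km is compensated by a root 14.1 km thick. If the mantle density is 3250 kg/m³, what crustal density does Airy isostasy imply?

2710 kg/m³

ρ_c h = (ρ_m − ρ_c) r → ρ_c (h + r) = ρ_m r → ρ_c = ρ_m r / (h + r).
ρ_c = 3250 × 14.1 km / (2.81 km + 14.1 km) = 2710 kg/m³.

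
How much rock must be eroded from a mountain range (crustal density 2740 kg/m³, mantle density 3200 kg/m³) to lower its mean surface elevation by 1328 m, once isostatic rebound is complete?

9240 m

Net drop Δ = e − u = e − e ρ_c/ρ_m = e (ρ_m − ρ_c)/ρ_m.
e = Δ ρ_m/(ρ_m − ρ_c) = 1328 m × 3200/460 = 9240 m.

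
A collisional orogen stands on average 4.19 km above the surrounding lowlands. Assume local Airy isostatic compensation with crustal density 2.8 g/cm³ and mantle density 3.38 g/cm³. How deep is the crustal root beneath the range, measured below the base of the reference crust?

20.2 km

Equating mass per unit area of the two columns: the weight of the topography is balanced by the buoyancy of the root, ρ_c h = (ρ_m − ρ_c) r.
r = h · ρ_c / (ρ_m − ρ_c) = 4.19 km × 2.8 / (3.38 − 2.8) = 20.2 km.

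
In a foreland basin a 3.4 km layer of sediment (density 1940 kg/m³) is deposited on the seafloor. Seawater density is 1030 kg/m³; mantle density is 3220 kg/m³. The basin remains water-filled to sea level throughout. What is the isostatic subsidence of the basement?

1.41 km

Submarine loading: the sediment displaces seawater, and the subsidence is in turn flooded, so s (ρ_m − ρ_w) = t (ρ_sed − ρ_w).
s = 3.4 km × (1940 − 1030) / (3220 − 1030) = 1.41 km.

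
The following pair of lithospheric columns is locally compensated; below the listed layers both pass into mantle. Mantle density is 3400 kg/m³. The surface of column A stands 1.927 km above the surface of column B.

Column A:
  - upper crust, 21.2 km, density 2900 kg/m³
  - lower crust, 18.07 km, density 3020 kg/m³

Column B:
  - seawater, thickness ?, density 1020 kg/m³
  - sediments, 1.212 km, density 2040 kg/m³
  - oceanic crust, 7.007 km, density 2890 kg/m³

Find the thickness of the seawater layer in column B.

2.39 km

Take the compensation level at the base of the deeper column (depth z_c below the surface of column A) and equate Σ ρ_i t_i down to z_c; mantle fills any gap and the z_c terms cancel.
Column A: 21.2×2900 + 18.07×3020 + (z_c − 39.27)×3400
Column B: 1.927×0 + x×1020 + 1.212×2040 + 7.007×2890 + (z_c − 1.927 − 8.219 − x)×3400
The z_c×3400 term appears on both sides and cancels. Collect the known terms of each column as K = Σ(ρt)_known − 3400 × (depth of known layers): K_A = 116051.4 − 3400×39.27 = −17466.6; K_B = 22722.71 − 3400×(1.927 + 8.219) = −11773.69.
Balance: K_A = K_B − x×(3400 − 1020), so x = (K_B − K_A)/(3400 − 1020) = 5692.91/2380 = 2.39 km.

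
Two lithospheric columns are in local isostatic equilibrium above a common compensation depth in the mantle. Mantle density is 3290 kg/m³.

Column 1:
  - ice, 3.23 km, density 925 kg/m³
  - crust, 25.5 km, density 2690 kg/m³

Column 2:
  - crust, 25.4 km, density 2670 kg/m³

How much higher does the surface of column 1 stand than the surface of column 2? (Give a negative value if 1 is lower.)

2.19 km

For any compensation level in the mantle, the mantle terms cancel and isostasy reduces to e = (Σt_1 − Σt_2) − (Σ(ρt)_1 − Σ(ρt)_2) / ρ_m.
Σt_1 = 28.73 km; Σt_2 = 25.4 km; Σ(ρt)_1 = 71582.75; Σ(ρt)_2 = 67818 (in km·kg/m³).
e = (28.73 − 25.4) − (71582.75 − 67818) / 3290 = 2.19 km.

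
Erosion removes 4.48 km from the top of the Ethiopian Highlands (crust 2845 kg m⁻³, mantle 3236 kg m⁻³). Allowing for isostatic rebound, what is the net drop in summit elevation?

0.541 km

Rebound u = e ρ_c/ρ_m = 4.48 km × 2845/3236 = 3.939 km.
Net surface drop = e − u = 4.48 km − 3.939 km = e (ρ_m − ρ_c)/ρ_m = 0.541 km.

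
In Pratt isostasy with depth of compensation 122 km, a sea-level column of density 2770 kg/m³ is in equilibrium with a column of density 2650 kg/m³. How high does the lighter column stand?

ρ_ref D = ρ (D + h) → h = D (ρ_ref − ρ)/ρ.
h = 122 km × (2770 − 2650)/2650 = 5.52 km.

5.52 km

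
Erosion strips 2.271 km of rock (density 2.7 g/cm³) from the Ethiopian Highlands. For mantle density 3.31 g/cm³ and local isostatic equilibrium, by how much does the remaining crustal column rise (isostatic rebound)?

1.85 km

Unloading: uplift u = e ρ_c/ρ_m = 2.271 km × 2.7/3.31 = 1.85 km.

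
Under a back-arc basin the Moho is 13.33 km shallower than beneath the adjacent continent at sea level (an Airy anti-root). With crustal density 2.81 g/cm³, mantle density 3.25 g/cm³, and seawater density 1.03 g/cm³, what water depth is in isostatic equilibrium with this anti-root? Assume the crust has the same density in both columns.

3.3 km

Replacing a thickness d of crust by seawater at the top must be balanced by replacing crust with mantle at the base: d (ρ_c − ρ_w) = a (ρ_m − ρ_c).
d = a (ρ_m − ρ_c)/(ρ_c − ρ_w) = 13.33 km × 0.44/1.78 = 3.3 km.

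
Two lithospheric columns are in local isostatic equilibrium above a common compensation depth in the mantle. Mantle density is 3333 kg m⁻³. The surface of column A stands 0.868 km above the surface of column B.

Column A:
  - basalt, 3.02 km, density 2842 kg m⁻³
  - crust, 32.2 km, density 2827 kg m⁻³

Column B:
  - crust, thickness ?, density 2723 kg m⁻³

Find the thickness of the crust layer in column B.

24.4 km

Take the compensation level at the base of the deeper column (depth z_c below the surface of column A) and equate Σ ρ_i t_i down to z_c; mantle fills any gap and the z_c terms cancel.
Column A: 3.02×2842 + 32.2×2827 + (z_c − 35.22)×3333
Column B: 0.868×0 + x×2723 + (z_c − 0.868 − 0 − x)×3333
The z_c×3333 term appears on both sides and cancels. Collect the known terms of each column as K = Σ(ρt)_known − 3333 × (depth of known layers): K_A = 99612.24 − 3333×35.22 = −17776.02; K_B = 0 − 3333×(0.868 + 0) = −2893.044.
Balance: K_A = K_B − x×(3333 − 2723), so x = (K_B − K_A)/(3333 − 2723) = 14883/610 = 24.4 km.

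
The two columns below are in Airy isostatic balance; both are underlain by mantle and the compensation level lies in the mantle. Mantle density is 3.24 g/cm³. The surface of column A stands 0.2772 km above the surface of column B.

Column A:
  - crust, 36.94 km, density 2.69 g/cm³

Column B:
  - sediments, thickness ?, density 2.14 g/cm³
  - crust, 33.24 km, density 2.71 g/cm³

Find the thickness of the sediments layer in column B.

1.64 km

Take the compensation level at the base of the deeper column (depth z_c below the surface of column A) and equate Σ ρ_i t_i down to z_c; mantle fills any gap and the z_c terms cancel.
Column A: 36.94×2.69 + (z_c − 36.94)×3.24
Column B: 0.2772×0 + x×2.14 + 33.24×2.71 + (z_c − 0.2772 − 33.24 − x)×3.24
The z_c×3.24 term appears on both sides and cancels. Collect the known terms of each column as K = Σ(ρt)_known − 3.24 × (depth of known layers): K_A = 99.3686 − 3.24×36.94 = −20.317; K_B = 90.0804 − 3.24×(0.2772 + 33.24) = −18.515328.
Balance: K_A = K_B − x×(3.24 − 2.14), so x = (K_B − K_A)/(3.24 − 2.14) = 1.80167/1.1 = 1.64 km.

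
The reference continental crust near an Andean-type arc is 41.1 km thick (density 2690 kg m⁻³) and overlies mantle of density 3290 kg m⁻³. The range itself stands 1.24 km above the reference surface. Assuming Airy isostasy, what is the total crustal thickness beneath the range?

Root depth r = h ρ_c / (ρ_m − ρ_c) = 1.24 km × 2690 / 600 = 5.559 km.
Total thickness = T + h + r = 41.1 km + 1.24 km + 5.559 km = 47.9 km.

47.9 km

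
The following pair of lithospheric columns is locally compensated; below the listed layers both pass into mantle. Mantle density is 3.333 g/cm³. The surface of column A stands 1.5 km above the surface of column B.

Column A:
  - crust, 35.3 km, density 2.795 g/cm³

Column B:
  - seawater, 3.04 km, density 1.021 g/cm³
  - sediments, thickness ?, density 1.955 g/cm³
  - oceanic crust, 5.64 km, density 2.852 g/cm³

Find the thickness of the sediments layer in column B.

Take the compensation level at the base of the deeper column (depth z_c below the surface of column A) and equate Σ ρ_i t_i down to z_c; mantle fills any gap and the z_c terms cancel.
Column A: 35.3×2.795 + (z_c − 35.3)×3.333
Column B: 1.5×0 + 3.04×1.021 + x×1.955 + 5.64×2.852 + (z_c − 1.5 − 8.68 − x)×3.333
The z_c×3.333 term appears on both sides and cancels. Collect the known terms of each column as K = Σ(ρt)_known − 3.333 × (depth of known layers): K_A = 98.6635 − 3.333×35.3 = −18.9914; K_B = 19.18912 − 3.333×(1.5 + 8.68) = −14.74082.
Balance: K_A = K_B − x×(3.333 − 1.955), so x = (K_B − K_A)/(3.333 − 1.955) = 4.25058/1.378 = 3.08 km.

3.08 km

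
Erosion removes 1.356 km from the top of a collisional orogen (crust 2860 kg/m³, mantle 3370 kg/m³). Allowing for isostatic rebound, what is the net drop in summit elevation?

0.205 km

Rebound u = e ρ_c/ρ_m = 1.356 km × 2860/3370 = 1.151 km.
Net surface drop = e − u = 1.356 km − 1.151 km = e (ρ_m − ρ_c)/ρ_m = 0.205 km.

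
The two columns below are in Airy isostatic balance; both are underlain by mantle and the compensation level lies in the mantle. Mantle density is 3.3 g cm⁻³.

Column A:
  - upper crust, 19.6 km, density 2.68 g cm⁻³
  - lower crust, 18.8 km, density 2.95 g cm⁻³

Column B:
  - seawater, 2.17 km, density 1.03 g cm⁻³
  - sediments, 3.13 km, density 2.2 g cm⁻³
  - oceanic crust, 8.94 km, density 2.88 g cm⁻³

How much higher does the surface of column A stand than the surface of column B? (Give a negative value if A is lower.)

2 km

For any compensation level in the mantle, the mantle terms cancel and isostasy reduces to e = (Σt_A − Σt_B) − (Σ(ρt)_A − Σ(ρt)_B) / ρ_m.
Σt_A = 38.4 km; Σt_B = 14.24 km; Σ(ρt)_A = 107.988; Σ(ρt)_B = 34.8683 (in km·g cm⁻³).
e = (38.4 − 14.24) − (107.988 − 34.8683) / 3.3 = 2 km.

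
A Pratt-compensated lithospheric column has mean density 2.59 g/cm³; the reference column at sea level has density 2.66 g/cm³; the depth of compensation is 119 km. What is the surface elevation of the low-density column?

3.22 km

ρ_ref D = ρ (D + h) → h = D (ρ_ref − ρ)/ρ.
h = 119 km × (2.66 − 2.59)/2.59 = 3.22 km.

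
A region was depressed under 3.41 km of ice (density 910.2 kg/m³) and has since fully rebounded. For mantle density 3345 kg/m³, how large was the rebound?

0.928 km

Removing the load lets mantle flow back in; uplift u satisfies ρ_ice t = ρ_m u.
u = t ρ_ice/ρ_m = 3.41 km × 910.2/3345 = 0.928 km.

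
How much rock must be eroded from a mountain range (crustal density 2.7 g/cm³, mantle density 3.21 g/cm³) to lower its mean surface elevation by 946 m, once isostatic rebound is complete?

Net drop Δ = e − u = e − e ρ_c/ρ_m = e (ρ_m − ρ_c)/ρ_m.
e = Δ ρ_m/(ρ_m − ρ_c) = 946 m × 3.21/0.51 = 5950 m.

5950 m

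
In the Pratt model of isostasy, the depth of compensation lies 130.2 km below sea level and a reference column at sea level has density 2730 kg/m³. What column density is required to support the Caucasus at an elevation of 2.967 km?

2670 kg/m³

Pratt balance: ρ_ref D = ρ (D + h).
ρ = ρ_ref D/(D + h) = 2730 × 130.2 km/(130.2 km + 2.967 km) = 2670 kg/m³.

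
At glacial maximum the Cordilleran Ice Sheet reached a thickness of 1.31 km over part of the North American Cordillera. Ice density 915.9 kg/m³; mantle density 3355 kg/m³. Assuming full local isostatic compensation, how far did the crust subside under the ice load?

In Airy isostatic equilibrium: the ice load ρ_ice t is balanced by mantle displaced below, ρ_m s.
s = t ρ_ice / ρ_m = 1.31 km × 915.9/3355 = 0.358 km.

0.358 km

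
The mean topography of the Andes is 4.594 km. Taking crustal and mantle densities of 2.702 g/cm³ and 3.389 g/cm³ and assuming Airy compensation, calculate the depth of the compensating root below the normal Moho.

18.1 km

In Airy isostatic equilibrium: the weight of the topography is balanced by the buoyancy of the root, ρ_c h = (ρ_m − ρ_c) r.
r = h · ρ_c / (ρ_m − ρ_c) = 4.594 km × 2.702 / (3.389 − 2.702) = 18.1 km.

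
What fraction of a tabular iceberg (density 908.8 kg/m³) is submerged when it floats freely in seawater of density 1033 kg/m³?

Submerged fraction = ρ_obj/ρ_fluid = 908.8/1033 = 0.88.

0.88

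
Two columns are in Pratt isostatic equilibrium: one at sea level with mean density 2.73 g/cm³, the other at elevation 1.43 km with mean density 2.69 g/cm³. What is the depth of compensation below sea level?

96.2 km

ρ_ref D = ρ (D + h) → D (ρ_ref − ρ) = ρ h.
D = ρ h/(ρ_ref − ρ) = 2.69 × 1.43 km/(2.73 − 2.69) = 96.2 km.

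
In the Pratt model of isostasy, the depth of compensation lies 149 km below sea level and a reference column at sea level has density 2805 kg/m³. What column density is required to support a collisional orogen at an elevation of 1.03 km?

Pratt balance: ρ_ref D = ρ (D + h).
ρ = ρ_ref D/(D + h) = 2805 × 149 km/(149 km + 1.03 km) = 2790 kg/m³.

2790 kg/m³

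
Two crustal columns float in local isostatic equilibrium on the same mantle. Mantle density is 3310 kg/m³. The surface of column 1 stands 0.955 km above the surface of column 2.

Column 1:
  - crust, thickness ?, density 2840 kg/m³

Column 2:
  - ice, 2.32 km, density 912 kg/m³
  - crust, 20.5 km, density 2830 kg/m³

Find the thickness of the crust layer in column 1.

Take the compensation level at the base of the deeper column (depth z_c below the surface of column 1) and equate Σ ρ_i t_i down to z_c; mantle fills any gap and the z_c terms cancel.
Column 1: x×2840 + (z_c − 0 − x)×3310
Column 2: 0.955×0 + 2.32×912 + 20.5×2830 + (z_c − 0.955 − 22.82)×3310
The z_c×3310 term appears on both sides and cancels. Collect the known terms of each column as K = Σ(ρt)_known − 3310 × (depth of known layers): K_1 = 0 − 3310×0 = 0; K_2 = 60130.84 − 3310×(0.955 + 22.82) = −18564.41.
Balance: K_1 − x×(3310 − 2840) = K_2, so x = (K_1 − K_2)/(3310 − 2840) = 18564.4/470 = 39.5 km.

39.5 km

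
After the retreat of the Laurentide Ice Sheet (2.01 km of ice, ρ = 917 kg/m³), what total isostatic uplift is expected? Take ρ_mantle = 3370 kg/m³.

0.547 km

Removing the load lets mantle flow back in; uplift u satisfies ρ_ice t = ρ_m u.
u = t ρ_ice/ρ_m = 2.01 km × 917/3370 = 0.547 km.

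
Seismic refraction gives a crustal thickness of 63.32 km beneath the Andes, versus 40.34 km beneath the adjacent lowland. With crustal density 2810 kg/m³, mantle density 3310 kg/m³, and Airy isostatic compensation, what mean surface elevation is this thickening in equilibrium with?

3.47 km

Excess crust Δ = 63.32 km − 40.34 km = 22.98 km, split between elevation h and root r with h + r = Δ.
Airy balance ρ_c h = (ρ_m − ρ_c) r gives r = h ρ_c/(ρ_m − ρ_c), so h (1 + ρ_c/(ρ_m − ρ_c)) = Δ, i.e. h = Δ (ρ_m − ρ_c)/ρ_m.
h = 22.98 km × 500/3310 = 3.47 km.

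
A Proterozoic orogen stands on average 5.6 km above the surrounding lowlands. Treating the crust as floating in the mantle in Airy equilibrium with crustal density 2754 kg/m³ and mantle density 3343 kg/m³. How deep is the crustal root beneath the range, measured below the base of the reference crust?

26.2 km

Isostatic balance requires: the weight of the topography is balanced by the buoyancy of the root, ρ_c h = (ρ_m − ρ_c) r.
r = h · ρ_c / (ρ_m − ρ_c) = 5.6 km × 2754 / (3343 − 2754) = 26.2 km.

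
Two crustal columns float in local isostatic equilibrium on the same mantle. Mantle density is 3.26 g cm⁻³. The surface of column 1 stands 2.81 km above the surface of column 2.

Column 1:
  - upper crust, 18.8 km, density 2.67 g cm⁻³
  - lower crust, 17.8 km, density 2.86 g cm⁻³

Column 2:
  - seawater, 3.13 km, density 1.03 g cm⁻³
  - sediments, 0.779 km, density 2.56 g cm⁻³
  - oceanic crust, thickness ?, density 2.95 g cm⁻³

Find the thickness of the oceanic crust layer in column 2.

Take the compensation level at the base of the deeper column (depth z_c below the surface of column 1) and equate Σ ρ_i t_i down to z_c; mantle fills any gap and the z_c terms cancel.
Column 1: 18.8×2.67 + 17.8×2.86 + (z_c − 36.6)×3.26
Column 2: 2.81×0 + 3.13×1.03 + 0.779×2.56 + x×2.95 + (z_c − 2.81 − 3.909 − x)×3.26
The z_c×3.26 term appears on both sides and cancels. Collect the known terms of each column as K = Σ(ρt)_known − 3.26 × (depth of known layers): K_1 = 101.104 − 3.26×36.6 = −18.212; K_2 = 5.21814 − 3.26×(2.81 + 3.909) = −16.6858.
Balance: K_1 = K_2 − x×(3.26 − 2.95), so x = (K_2 − K_1)/(3.26 − 2.95) = 1.5262/0.31 = 4.92 km.

4.92 km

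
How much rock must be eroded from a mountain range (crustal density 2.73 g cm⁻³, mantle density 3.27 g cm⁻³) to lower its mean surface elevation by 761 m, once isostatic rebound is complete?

Net drop Δ = e − u = e − e ρ_c/ρ_m = e (ρ_m − ρ_c)/ρ_m.
e = Δ ρ_m/(ρ_m − ρ_c) = 761 m × 3.27/0.54 = 4610 m.

4610 m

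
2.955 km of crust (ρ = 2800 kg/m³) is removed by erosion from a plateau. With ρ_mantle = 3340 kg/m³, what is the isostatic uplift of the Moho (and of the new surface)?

Unloading: uplift u = e ρ_c/ρ_m = 2.955 km × 2800/3340 = 2.48 km.

2.48 km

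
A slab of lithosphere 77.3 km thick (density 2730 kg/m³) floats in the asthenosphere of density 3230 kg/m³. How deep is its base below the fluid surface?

65.3 km

Draft d = t ρ_obj/ρ_fluid = 77.3 km × 2730/3230 = 65.3 km.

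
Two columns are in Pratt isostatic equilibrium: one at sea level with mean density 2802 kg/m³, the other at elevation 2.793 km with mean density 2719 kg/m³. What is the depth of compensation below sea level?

91.5 km

ρ_ref D = ρ (D + h) → D (ρ_ref − ρ) = ρ h.
D = ρ h/(ρ_ref − ρ) = 2719 × 2.793 km/(2802 − 2719) = 91.5 km.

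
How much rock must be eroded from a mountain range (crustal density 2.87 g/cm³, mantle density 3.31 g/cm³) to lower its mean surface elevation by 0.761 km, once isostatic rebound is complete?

5.72 km

Net drop Δ = e − u = e − e ρ_c/ρ_m = e (ρ_m − ρ_c)/ρ_m.
e = Δ ρ_m/(ρ_m − ρ_c) = 0.761 km × 3.31/0.44 = 5.72 km.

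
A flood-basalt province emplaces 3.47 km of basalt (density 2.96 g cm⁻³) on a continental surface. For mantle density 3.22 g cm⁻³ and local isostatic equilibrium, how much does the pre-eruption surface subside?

Subaerial loading: s = t ρ_load / ρ_m.
s = 3.47 km × 2.96/3.22 = 3.19 km.

3.19 km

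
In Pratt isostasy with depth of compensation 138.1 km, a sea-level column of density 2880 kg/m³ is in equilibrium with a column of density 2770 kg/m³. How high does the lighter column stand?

5.48 km

ρ_ref D = ρ (D + h) → h = D (ρ_ref − ρ)/ρ.
h = 138.1 km × (2880 − 2770)/2770 = 5.48 km.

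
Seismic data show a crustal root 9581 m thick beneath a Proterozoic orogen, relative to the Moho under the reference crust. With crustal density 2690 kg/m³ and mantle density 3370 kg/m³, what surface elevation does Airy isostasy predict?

2420 m

By Archimedes' principle applied to the lithosphere: ρ_c h = (ρ_m − ρ_c) r.
h = r (ρ_m − ρ_c) / ρ_c = 9581 m × (3370 − 2690) / 2690 = 2420 m.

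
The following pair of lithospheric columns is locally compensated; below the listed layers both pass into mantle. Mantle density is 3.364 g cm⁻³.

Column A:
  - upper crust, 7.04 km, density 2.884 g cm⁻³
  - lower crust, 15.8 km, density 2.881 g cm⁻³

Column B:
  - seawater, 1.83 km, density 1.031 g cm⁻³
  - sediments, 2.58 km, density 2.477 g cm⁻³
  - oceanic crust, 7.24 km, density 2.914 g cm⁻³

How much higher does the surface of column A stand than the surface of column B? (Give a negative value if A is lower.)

For any compensation level in the mantle, the mantle terms cancel and isostasy reduces to e = (Σt_A − Σt_B) − (Σ(ρt)_A − Σ(ρt)_B) / ρ_m.
Σt_A = 22.84 km; Σt_B = 11.65 km; Σ(ρt)_A = 65.82316; Σ(ρt)_B = 29.37475 (in km·g cm⁻³).
e = (22.84 − 11.65) − (65.82316 − 29.37475) / 3.364 = 0.355 km.

0.355 km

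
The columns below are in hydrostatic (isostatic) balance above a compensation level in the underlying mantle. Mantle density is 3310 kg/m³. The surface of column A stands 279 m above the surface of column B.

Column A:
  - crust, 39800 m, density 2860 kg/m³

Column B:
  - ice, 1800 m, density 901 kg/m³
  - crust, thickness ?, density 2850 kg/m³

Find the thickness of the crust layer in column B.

Take the compensation level at the base of the deeper column (depth z_c below the surface of column A) and equate Σ ρ_i t_i down to z_c; mantle fills any gap and the z_c terms cancel.
Column A: 39800×2860 + (z_c − 39800)×3310
Column B: 279×0 + 1800×901 + x×2850 + (z_c − 279 − 1800 − x)×3310
The z_c×3310 term appears on both sides and cancels. Collect the known terms of each column as K = Σ(ρt)_known − 3310 × (depth of known layers): K_A = 113828000 − 3310×39800 = −17910000; K_B = 1621800 − 3310×(279 + 1800) = −5259690.
Balance: K_A = K_B − x×(3310 − 2850), so x = (K_B − K_A)/(3310 − 2850) = 12650300/460 = 27500 m.

27500 m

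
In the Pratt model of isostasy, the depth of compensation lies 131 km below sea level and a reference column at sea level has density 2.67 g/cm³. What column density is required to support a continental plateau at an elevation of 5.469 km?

Pratt balance: ρ_ref D = ρ (D + h).
ρ = ρ_ref D/(D + h) = 2.67 × 131 km/(131 km + 5.469 km) = 2.56 g/cm³.

2.56 g/cm³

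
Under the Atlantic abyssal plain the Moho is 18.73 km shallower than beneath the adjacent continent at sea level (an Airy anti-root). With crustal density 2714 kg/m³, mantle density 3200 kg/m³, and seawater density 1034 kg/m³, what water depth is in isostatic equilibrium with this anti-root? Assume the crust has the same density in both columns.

5.42 km

Replacing a thickness d of crust by seawater at the top must be balanced by replacing crust with mantle at the base: d (ρ_c − ρ_w) = a (ρ_m − ρ_c).
d = a (ρ_m − ρ_c)/(ρ_c − ρ_w) = 18.73 km × 486/1680 = 5.42 km.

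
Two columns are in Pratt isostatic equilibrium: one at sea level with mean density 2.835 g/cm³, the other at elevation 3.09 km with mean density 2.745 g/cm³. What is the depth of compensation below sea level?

94.2 km

ρ_ref D = ρ (D + h) → D (ρ_ref − ρ) = ρ h.
D = ρ h/(ρ_ref − ρ) = 2.745 × 3.09 km/(2.835 − 2.745) = 94.2 km.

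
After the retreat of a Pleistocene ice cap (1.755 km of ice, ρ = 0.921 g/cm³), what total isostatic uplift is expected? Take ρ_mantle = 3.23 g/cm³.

0.5 km

Removing the load lets mantle flow back in; uplift u satisfies ρ_ice t = ρ_m u.
u = t ρ_ice/ρ_m = 1.755 km × 0.921/3.23 = 0.5 km.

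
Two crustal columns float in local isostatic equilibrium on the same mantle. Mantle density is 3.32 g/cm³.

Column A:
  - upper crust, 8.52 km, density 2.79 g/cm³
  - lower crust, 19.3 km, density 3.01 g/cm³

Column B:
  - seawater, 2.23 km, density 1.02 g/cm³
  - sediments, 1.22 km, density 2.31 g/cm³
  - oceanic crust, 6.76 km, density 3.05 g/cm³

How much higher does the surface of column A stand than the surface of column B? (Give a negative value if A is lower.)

For any compensation level in the mantle, the mantle terms cancel and isostasy reduces to e = (Σt_A − Σt_B) − (Σ(ρt)_A − Σ(ρt)_B) / ρ_m.
Σt_A = 27.82 km; Σt_B = 10.21 km; Σ(ρt)_A = 81.8638; Σ(ρt)_B = 25.7108 (in km·g/cm³).
e = (27.82 − 10.21) − (81.8638 − 25.7108) / 3.32 = 0.696 km.

0.696 km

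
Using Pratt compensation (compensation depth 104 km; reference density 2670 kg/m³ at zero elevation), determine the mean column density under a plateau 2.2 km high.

Pratt balance: ρ_ref D = ρ (D + h).
ρ = ρ_ref D/(D + h) = 2670 × 104 km/(104 km + 2.2 km) = 2610 kg/m³.

2610 kg/m³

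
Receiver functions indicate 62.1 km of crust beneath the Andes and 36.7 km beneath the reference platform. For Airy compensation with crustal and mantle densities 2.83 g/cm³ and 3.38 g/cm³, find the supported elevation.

4.13 km

Excess crust Δ = 62.1 km − 36.7 km = 25.4 km, split between elevation h and root r with h + r = Δ.
Airy balance ρ_c h = (ρ_m − ρ_c) r gives r = h ρ_c/(ρ_m − ρ_c), so h (1 + ρ_c/(ρ_m − ρ_c)) = Δ, i.e. h = Δ (ρ_m − ρ_c)/ρ_m.
h = 25.4 km × 0.55/3.38 = 4.13 km.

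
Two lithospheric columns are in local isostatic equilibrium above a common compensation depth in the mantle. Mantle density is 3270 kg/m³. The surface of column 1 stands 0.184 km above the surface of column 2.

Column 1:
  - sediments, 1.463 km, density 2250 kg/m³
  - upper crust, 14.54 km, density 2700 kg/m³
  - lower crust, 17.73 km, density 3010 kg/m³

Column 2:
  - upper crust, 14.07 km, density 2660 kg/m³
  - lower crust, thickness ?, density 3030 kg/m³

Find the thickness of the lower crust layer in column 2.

21.7 km

Take the compensation level at the base of the deeper column (depth z_c below the surface of column 1) and equate Σ ρ_i t_i down to z_c; mantle fills any gap and the z_c terms cancel.
Column 1: 1.463×2250 + 14.54×2700 + 17.73×3010 + (z_c − 33.733)×3270
Column 2: 0.184×0 + 14.07×2660 + x×3030 + (z_c − 0.184 − 14.07 − x)×3270
The z_c×3270 term appears on both sides and cancels. Collect the known terms of each column as K = Σ(ρt)_known − 3270 × (depth of known layers): K_1 = 95917.05 − 3270×33.733 = −14389.86; K_2 = 37426.2 − 3270×(0.184 + 14.07) = −9184.38.
Balance: K_1 = K_2 − x×(3270 − 3030), so x = (K_2 − K_1)/(3270 − 3030) = 5205.48/240 = 21.7 km.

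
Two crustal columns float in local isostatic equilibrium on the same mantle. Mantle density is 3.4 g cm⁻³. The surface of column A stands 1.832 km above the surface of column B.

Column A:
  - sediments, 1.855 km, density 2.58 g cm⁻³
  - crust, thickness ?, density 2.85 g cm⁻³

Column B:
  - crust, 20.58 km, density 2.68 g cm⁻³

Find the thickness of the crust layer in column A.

35.5 km

Take the compensation level at the base of the deeper column (depth z_c below the surface of column A) and equate Σ ρ_i t_i down to z_c; mantle fills any gap and the z_c terms cancel.
Column A: 1.855×2.58 + x×2.85 + (z_c − 1.855 − x)×3.4
Column B: 1.832×0 + 20.58×2.68 + (z_c − 1.832 − 20.58)×3.4
The z_c×3.4 term appears on both sides and cancels. Collect the known terms of each column as K = Σ(ρt)_known − 3.4 × (depth of known layers): K_A = 4.7859 − 3.4×1.855 = −1.5211; K_B = 55.1544 − 3.4×(1.832 + 20.58) = −21.0464.
Balance: K_A − x×(3.4 − 2.85) = K_B, so x = (K_A − K_B)/(3.4 − 2.85) = 19.5253/0.55 = 35.5 km.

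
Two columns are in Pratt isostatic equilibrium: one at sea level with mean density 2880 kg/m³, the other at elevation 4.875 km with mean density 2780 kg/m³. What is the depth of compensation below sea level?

ρ_ref D = ρ (D + h) → D (ρ_ref − ρ) = ρ h.
D = ρ h/(ρ_ref − ρ) = 2780 × 4.875 km/(2880 − 2780) = 136 km.

136 km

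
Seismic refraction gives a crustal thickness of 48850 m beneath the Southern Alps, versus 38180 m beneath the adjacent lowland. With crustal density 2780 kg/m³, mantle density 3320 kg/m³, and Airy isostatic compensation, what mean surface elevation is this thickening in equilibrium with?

1740 m

Excess crust Δ = 48850 m − 38180 m = 10670 m, split between elevation h and root r with h + r = Δ.
Airy balance ρ_c h = (ρ_m − ρ_c) r gives r = h ρ_c/(ρ_m − ρ_c), so h (1 + ρ_c/(ρ_m − ρ_c)) = Δ, i.e. h = Δ (ρ_m − ρ_c)/ρ_m.
h = 10670 m × 540/3320 = 1740 m.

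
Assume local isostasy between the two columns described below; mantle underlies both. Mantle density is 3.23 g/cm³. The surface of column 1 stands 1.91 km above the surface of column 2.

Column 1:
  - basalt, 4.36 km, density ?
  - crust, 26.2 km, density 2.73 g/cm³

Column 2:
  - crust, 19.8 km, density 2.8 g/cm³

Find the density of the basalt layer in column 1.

2.87 g/cm³

Take the compensation level at the base of the deeper column (depth z_c below the surface of column 1) and equate Σ ρ_i t_i down to z_c; mantle fills any gap and the z_c terms cancel.
Column 1: 4.36×ρ + 26.2×2.73 + (z_c − 30.56)×3.23
Column 2: 1.91×0 + 19.8×2.8 + (z_c − 1.91 − 19.8)×3.23
The z_c×3.23 term appears on both sides and cancels. Collect the known terms of each column as K = Σ(ρt)_known − 3.23 × (depth of known layers): K_1 = 71.526 − 3.23×30.56 = −27.1828; K_2 = 55.44 − 3.23×(1.91 + 19.8) = −14.6833.
Balance: K_1 + 4.36×ρ = K_2, so ρ = (K_2 − K_1)/4.36 = 12.4995/4.36 = 2.87 g/cm³.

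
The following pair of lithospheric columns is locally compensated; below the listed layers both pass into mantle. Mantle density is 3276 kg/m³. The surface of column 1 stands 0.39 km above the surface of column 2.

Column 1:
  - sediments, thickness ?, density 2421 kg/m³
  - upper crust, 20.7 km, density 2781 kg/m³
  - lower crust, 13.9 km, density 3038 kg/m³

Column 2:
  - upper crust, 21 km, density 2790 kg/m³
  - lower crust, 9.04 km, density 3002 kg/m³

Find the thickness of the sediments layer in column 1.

Take the compensation level at the base of the deeper column (depth z_c below the surface of column 1) and equate Σ ρ_i t_i down to z_c; mantle fills any gap and the z_c terms cancel.
Column 1: x×2421 + 20.7×2781 + 13.9×3038 + (z_c − 34.6 − x)×3276
Column 2: 0.39×0 + 21×2790 + 9.04×3002 + (z_c − 0.39 − 30.04)×3276
The z_c×3276 term appears on both sides and cancels. Collect the known terms of each column as K = Σ(ρt)_known − 3276 × (depth of known layers): K_1 = 99794.9 − 3276×34.6 = −13554.7; K_2 = 85728.08 − 3276×(0.39 + 30.04) = −13960.6.
Balance: K_1 − x×(3276 − 2421) = K_2, so x = (K_1 − K_2)/(3276 − 2421) = 405.9/855 = 0.475 km.

0.475 km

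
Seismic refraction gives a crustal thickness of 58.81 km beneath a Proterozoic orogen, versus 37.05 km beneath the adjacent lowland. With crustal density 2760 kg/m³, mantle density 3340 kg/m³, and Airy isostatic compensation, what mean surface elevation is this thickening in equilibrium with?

3.78 km

Excess crust Δ = 58.81 km − 37.05 km = 21.76 km, split between elevation h and root r with h + r = Δ.
Airy balance ρ_c h = (ρ_m − ρ_c) r gives r = h ρ_c/(ρ_m − ρ_c), so h (1 + ρ_c/(ρ_m − ρ_c)) = Δ, i.e. h = Δ (ρ_m − ρ_c)/ρ_m.
h = 21.76 km × 580/3340 = 3.78 km.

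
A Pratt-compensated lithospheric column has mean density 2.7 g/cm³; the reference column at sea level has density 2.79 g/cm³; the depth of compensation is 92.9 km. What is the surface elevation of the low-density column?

3.1 km

ρ_ref D = ρ (D + h) → h = D (ρ_ref − ρ)/ρ.
h = 92.9 km × (2.79 − 2.7)/2.7 = 3.1 km.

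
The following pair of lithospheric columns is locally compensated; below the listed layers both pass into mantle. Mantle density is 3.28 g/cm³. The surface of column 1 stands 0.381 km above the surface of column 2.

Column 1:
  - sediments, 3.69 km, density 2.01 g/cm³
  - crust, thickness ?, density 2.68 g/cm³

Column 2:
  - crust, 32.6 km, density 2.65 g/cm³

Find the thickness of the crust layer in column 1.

28.5 km

Take the compensation level at the base of the deeper column (depth z_c below the surface of column 1) and equate Σ ρ_i t_i down to z_c; mantle fills any gap and the z_c terms cancel.
Column 1: 3.69×2.01 + x×2.68 + (z_c − 3.69 − x)×3.28
Column 2: 0.381×0 + 32.6×2.65 + (z_c − 0.381 − 32.6)×3.28
The z_c×3.28 term appears on both sides and cancels. Collect the known terms of each column as K = Σ(ρt)_known − 3.28 × (depth of known layers): K_1 = 7.4169 − 3.28×3.69 = −4.6863; K_2 = 86.39 − 3.28×(0.381 + 32.6) = −21.78768.
Balance: K_1 − x×(3.28 − 2.68) = K_2, so x = (K_1 − K_2)/(3.28 − 2.68) = 17.1014/0.6 = 28.5 km.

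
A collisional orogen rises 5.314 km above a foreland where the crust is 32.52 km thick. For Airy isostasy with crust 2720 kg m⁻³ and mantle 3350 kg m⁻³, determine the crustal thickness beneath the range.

Root depth r = h ρ_c / (ρ_m − ρ_c) = 5.314 km × 2720 / 630 = 22.94 km.
Total thickness = T + h + r = 32.52 km + 5.314 km + 22.94 km = 60.8 km.

60.8 km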